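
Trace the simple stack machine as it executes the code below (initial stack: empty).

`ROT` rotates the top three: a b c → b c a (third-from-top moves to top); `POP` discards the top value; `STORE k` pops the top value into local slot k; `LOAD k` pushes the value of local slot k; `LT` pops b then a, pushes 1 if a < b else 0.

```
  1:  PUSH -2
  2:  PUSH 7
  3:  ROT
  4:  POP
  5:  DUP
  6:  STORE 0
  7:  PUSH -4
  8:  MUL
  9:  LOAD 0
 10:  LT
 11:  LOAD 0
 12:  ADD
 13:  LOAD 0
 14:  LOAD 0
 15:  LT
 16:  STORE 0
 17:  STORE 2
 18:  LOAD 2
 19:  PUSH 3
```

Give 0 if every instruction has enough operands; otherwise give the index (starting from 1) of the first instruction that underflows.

3

PUSH -2 : [-2]
PUSH 7  : [-2, 7]
ROT  — needs 3 operands, stack has 2 → underflow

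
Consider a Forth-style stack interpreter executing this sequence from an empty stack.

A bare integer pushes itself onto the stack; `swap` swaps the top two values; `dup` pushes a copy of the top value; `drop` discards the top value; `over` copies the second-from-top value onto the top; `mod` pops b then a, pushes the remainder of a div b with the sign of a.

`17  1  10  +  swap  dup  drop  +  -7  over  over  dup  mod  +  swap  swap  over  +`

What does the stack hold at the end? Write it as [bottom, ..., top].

[28, -7, 21]

17   → 17
1    → 17 1
10   → 17 1 10
+    → 17 11
swap → 11 17
dup  → 11 17 17
drop → 11 17
+    → 28
-7   → 28 -7
over → 28 -7 28
over → 28 -7 28 -7
dup  → 28 -7 28 -7 -7
mod  → 28 -7 28 0
+    → 28 -7 28
swap → 28 28 -7
swap → 28 -7 28
over → 28 -7 28 -7
+    → 28 -7 21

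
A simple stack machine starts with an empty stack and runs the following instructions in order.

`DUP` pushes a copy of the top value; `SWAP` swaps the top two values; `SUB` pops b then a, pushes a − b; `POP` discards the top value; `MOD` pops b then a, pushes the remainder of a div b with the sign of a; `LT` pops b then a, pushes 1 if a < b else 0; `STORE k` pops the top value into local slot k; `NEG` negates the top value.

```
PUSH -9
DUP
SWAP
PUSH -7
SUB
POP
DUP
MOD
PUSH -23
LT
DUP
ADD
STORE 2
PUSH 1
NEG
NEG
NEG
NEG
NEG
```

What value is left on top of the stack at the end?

-1

PUSH -9  -> [-9]
DUP      -> [-9, -9]
SWAP     -> [-9, -9]
PUSH -7  -> [-9, -9, -7]
SUB      -> [-9, -2]
POP      -> [-9]
DUP      -> [-9, -9]
MOD      -> [0]
PUSH -23 -> [0, -23]
LT       -> [0]
DUP      -> [0, 0]
ADD      -> [0]
STORE 2  -> []
PUSH 1   -> [1]
NEG      -> [-1]
NEG      -> [1]
NEG      -> [-1]
NEG      -> [1]
NEG      -> [-1]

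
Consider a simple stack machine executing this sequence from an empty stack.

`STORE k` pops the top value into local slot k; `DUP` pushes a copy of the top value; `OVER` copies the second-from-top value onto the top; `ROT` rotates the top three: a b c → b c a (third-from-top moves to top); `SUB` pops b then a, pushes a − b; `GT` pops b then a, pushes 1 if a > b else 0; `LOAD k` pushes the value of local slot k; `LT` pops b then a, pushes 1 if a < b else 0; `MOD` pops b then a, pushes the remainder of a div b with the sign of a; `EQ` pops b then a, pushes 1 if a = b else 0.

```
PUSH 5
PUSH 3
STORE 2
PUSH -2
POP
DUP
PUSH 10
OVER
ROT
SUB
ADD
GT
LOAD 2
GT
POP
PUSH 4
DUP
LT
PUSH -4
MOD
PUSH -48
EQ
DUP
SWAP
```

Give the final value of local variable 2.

3

PUSH 5   -> [5]
PUSH 3   -> [5, 3]
STORE 2  -> [5]
PUSH -2  -> [5, -2]
POP      -> [5]
DUP      -> [5, 5]
PUSH 10  -> [5, 5, 10]
OVER     -> [5, 5, 10, 5]
ROT      -> [5, 10, 5, 5]
SUB      -> [5, 10, 0]
ADD      -> [5, 10]
GT       -> [0]
LOAD 2   -> [0, 3]
GT       -> [0]
POP      -> []
PUSH 4   -> [4]
DUP      -> [4, 4]
LT       -> [0]
PUSH -4  -> [0, -4]
MOD      -> [0]
PUSH -48 -> [0, -48]
EQ       -> [0]
DUP      -> [0, 0]
SWAP     -> [0, 0]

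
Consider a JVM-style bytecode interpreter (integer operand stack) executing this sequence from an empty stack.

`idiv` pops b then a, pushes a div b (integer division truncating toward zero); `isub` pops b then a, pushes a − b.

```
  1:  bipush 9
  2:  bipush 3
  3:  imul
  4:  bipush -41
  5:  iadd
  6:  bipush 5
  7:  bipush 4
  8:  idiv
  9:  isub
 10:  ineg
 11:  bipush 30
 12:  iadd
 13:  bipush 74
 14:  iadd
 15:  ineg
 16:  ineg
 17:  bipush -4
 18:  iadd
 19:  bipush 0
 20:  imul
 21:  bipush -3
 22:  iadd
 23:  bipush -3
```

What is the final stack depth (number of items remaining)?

2

bipush 9    9
bipush 3    9 3
imul        27
bipush -41  27 -41
iadd        -14
bipush 5    -14 5
bipush 4    -14 5 4
idiv        -14 1
isub        -15
ineg        15
bipush 30   15 30
iadd        45
bipush 74   45 74
iadd        119
ineg        -119
ineg        119
bipush -4   119 -4
iadd        115
bipush 0    115 0
imul        0
bipush -3   0 -3
iadd        -3
bipush -3   -3 -3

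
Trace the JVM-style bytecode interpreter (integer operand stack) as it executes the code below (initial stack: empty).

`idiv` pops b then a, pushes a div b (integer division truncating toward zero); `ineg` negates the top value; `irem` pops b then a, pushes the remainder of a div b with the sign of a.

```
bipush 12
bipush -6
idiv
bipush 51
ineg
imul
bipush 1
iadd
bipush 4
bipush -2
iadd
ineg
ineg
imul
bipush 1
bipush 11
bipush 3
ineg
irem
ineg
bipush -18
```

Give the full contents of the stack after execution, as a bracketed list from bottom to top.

bipush 12  → 12
bipush -6  → 12 -6
idiv       → -2
bipush 51  → -2 51
ineg       → -2 -51
imul       → 102
bipush 1   → 102 1
iadd       → 103
bipush 4   → 103 4
bipush -2  → 103 4 -2
iadd       → 103 2
ineg       → 103 -2
ineg       → 103 2
imul       → 206
bipush 1   → 206 1
bipush 11  → 206 1 11
bipush 3   → 206 1 11 3
ineg       → 206 1 11 -3
irem       → 206 1 2
ineg       → 206 1 -2
bipush -18 → 206 1 -2 -18

[206, 1, -2, -18]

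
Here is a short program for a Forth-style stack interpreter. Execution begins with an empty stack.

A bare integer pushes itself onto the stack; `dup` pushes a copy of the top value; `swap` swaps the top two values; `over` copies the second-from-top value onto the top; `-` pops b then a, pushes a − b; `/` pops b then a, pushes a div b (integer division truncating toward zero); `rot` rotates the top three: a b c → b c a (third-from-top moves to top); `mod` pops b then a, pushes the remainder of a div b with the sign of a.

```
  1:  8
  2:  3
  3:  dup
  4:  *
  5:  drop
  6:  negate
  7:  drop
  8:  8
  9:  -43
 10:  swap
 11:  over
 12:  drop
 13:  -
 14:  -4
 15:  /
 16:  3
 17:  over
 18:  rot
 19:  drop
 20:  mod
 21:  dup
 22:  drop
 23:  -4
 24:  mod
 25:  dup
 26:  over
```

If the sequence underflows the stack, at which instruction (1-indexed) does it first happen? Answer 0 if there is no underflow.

0

8      → 8
3      → 8 3
dup    → 8 3 3
*      → 8 9
drop   → 8
negate → -8
drop   → (empty)
8      → 8
-43    → 8 -43
swap   → -43 8
over   → -43 8 -43
drop   → -43 8
-      → -51
-4     → -51 -4
/      → 12
3      → 12 3
over   → 12 3 12
rot    → 3 12 12
drop   → 3 12
mod    → 3
dup    → 3 3
drop   → 3
-4     → 3 -4
mod    → 3
dup    → 3 3
over   → 3 3 3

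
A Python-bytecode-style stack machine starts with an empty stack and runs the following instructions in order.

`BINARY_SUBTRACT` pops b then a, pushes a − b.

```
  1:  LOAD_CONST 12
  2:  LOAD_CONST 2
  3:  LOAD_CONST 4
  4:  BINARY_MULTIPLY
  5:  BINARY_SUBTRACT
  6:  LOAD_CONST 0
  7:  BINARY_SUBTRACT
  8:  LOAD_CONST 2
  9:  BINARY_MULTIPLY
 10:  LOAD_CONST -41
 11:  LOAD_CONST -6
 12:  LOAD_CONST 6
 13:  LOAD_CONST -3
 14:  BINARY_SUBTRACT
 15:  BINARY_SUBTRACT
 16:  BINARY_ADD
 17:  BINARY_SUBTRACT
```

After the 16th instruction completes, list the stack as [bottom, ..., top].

[8, -56]

LOAD_CONST 12   : [12]
LOAD_CONST 2    : [12, 2]
LOAD_CONST 4    : [12, 2, 4]
BINARY_MULTIPLY : [12, 8]
BINARY_SUBTRACT : [4]
LOAD_CONST 0    : [4, 0]
BINARY_SUBTRACT : [4]
LOAD_CONST 2    : [4, 2]
BINARY_MULTIPLY : [8]
LOAD_CONST -41  : [8, -41]
LOAD_CONST -6   : [8, -41, -6]
LOAD_CONST 6    : [8, -41, -6, 6]
LOAD_CONST -3   : [8, -41, -6, 6, -3]
BINARY_SUBTRACT : [8, -41, -6, 9]
BINARY_SUBTRACT : [8, -41, -15]
BINARY_ADD      : [8, -56]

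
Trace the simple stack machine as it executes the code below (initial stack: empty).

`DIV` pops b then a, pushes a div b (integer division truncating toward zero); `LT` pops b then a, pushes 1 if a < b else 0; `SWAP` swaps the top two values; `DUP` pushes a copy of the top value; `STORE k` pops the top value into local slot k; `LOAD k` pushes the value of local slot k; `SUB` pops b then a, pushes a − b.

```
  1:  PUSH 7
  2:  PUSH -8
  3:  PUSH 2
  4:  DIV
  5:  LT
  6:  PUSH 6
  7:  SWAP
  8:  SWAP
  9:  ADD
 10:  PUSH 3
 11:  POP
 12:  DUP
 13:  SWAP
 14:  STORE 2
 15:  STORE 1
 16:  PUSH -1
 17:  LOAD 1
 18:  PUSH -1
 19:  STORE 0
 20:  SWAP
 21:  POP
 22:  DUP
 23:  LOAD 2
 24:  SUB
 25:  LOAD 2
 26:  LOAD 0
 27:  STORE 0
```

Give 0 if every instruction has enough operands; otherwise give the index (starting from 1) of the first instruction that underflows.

PUSH 7  -> 7
PUSH -8 -> 7 -8
PUSH 2  -> 7 -8 2
DIV     -> 7 -4
LT      -> 0
PUSH 6  -> 0 6
SWAP    -> 6 0
SWAP    -> 0 6
ADD     -> 6
PUSH 3  -> 6 3
POP     -> 6
DUP     -> 6 6
SWAP    -> 6 6
STORE 2 -> 6
STORE 1 -> (empty)
PUSH -1 -> -1
LOAD 1  -> -1 6
PUSH -1 -> -1 6 -1
STORE 0 -> -1 6
SWAP    -> 6 -1
POP     -> 6
DUP     -> 6 6
LOAD 2  -> 6 6 6
SUB     -> 6 0
LOAD 2  -> 6 0 6
LOAD 0  -> 6 0 6 -1
STORE 0 -> 6 0 6

0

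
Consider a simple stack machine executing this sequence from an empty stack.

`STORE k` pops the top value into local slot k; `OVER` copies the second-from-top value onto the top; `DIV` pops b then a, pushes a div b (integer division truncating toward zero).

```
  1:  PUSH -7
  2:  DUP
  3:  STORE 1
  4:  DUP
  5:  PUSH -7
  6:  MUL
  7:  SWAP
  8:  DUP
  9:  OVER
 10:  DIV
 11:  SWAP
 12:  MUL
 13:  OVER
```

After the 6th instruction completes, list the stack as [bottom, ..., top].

[-7, 49]

PUSH -7 : -7
DUP     : -7 -7
STORE 1 : -7
DUP     : -7 -7
PUSH -7 : -7 -7 -7
MUL     : -7 49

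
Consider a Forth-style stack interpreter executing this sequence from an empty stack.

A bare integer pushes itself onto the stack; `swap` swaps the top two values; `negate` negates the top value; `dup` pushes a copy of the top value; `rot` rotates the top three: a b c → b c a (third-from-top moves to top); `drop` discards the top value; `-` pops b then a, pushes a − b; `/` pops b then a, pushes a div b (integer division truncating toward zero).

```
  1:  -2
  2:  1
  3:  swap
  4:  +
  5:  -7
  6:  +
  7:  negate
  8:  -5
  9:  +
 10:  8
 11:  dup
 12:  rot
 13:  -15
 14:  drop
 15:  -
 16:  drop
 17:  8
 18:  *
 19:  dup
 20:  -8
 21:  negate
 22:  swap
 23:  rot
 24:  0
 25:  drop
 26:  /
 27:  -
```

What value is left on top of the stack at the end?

-2     → -2
1      → -2 1
swap   → 1 -2
+      → -1
-7     → -1 -7
+      → -8
negate → 8
-5     → 8 -5
+      → 3
8      → 3 8
dup    → 3 8 8
rot    → 8 8 3
-15    → 8 8 3 -15
drop   → 8 8 3
-      → 8 5
drop   → 8
8      → 8 8
*      → 64
dup    → 64 64
-8     → 64 64 -8
negate → 64 64 8
swap   → 64 8 64
rot    → 8 64 64
0      → 8 64 64 0
drop   → 8 64 64
/      → 8 1
-      → 7

7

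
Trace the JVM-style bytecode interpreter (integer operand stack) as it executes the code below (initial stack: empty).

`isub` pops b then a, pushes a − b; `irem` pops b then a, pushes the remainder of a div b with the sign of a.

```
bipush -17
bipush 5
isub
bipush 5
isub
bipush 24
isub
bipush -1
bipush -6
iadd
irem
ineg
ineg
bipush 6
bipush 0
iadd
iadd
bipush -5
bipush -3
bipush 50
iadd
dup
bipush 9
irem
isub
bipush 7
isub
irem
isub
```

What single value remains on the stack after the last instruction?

9

bipush -17 -> [-17]
bipush 5   -> [-17, 5]
isub       -> [-22]
bipush 5   -> [-22, 5]
isub       -> [-27]
bipush 24  -> [-27, 24]
isub       -> [-51]
bipush -1  -> [-51, -1]
bipush -6  -> [-51, -1, -6]
iadd       -> [-51, -7]
irem       -> [-2]
ineg       -> [2]
ineg       -> [-2]
bipush 6   -> [-2, 6]
bipush 0   -> [-2, 6, 0]
iadd       -> [-2, 6]
iadd       -> [4]
bipush -5  -> [4, -5]
bipush -3  -> [4, -5, -3]
bipush 50  -> [4, -5, -3, 50]
iadd       -> [4, -5, 47]
dup        -> [4, -5, 47, 47]
bipush 9   -> [4, -5, 47, 47, 9]
irem       -> [4, -5, 47, 2]
isub       -> [4, -5, 45]
bipush 7   -> [4, -5, 45, 7]
isub       -> [4, -5, 38]
irem       -> [4, -5]
isub       -> [9]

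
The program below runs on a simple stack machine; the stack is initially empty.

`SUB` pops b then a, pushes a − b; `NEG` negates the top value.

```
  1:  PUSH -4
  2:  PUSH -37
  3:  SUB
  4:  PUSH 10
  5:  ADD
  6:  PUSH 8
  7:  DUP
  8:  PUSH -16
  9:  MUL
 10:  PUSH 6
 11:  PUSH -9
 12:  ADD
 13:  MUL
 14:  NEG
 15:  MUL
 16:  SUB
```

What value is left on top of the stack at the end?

PUSH -4  : [-4]
PUSH -37 : [-4, -37]
SUB      : [33]
PUSH 10  : [33, 10]
ADD      : [43]
PUSH 8   : [43, 8]
DUP      : [43, 8, 8]
PUSH -16 : [43, 8, 8, -16]
MUL      : [43, 8, -128]
PUSH 6   : [43, 8, -128, 6]
PUSH -9  : [43, 8, -128, 6, -9]
ADD      : [43, 8, -128, -3]
MUL      : [43, 8, 384]
NEG      : [43, 8, -384]
MUL      : [43, -3072]
SUB      : [3115]

3115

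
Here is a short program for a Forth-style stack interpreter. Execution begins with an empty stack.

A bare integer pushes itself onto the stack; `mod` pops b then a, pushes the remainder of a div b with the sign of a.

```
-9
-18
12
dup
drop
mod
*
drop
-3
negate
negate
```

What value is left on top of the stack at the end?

-9      [-9]
-18     [-9, -18]
12      [-9, -18, 12]
dup     [-9, -18, 12, 12]
drop    [-9, -18, 12]
mod     [-9, -6]
*       [54]
drop    []
-3      [-3]
negate  [3]
negate  [-3]

-3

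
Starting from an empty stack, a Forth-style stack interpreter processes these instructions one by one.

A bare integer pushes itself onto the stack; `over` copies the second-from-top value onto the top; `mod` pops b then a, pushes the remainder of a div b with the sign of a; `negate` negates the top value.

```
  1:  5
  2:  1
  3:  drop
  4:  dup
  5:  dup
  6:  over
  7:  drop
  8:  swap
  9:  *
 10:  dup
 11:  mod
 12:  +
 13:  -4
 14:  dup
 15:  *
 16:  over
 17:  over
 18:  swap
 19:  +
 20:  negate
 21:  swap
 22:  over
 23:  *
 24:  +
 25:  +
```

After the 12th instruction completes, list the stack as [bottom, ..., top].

[5]

5    : 5
1    : 5 1
drop : 5
dup  : 5 5
dup  : 5 5 5
over : 5 5 5 5
drop : 5 5 5
swap : 5 5 5
*    : 5 25
dup  : 5 25 25
mod  : 5 0
+    : 5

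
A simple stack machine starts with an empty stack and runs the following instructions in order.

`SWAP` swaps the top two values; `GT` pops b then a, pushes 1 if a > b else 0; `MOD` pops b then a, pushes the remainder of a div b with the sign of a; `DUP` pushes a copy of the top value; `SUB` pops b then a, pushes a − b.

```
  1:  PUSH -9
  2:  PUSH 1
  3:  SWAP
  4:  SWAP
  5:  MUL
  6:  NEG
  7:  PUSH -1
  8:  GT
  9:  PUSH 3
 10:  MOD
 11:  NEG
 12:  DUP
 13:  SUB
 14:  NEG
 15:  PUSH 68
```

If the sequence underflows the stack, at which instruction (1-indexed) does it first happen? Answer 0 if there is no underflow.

PUSH -9 -> [-9]
PUSH 1  -> [-9, 1]
SWAP    -> [1, -9]
SWAP    -> [-9, 1]
MUL     -> [-9]
NEG     -> [9]
PUSH -1 -> [9, -1]
GT      -> [1]
PUSH 3  -> [1, 3]
MOD     -> [1]
NEG     -> [-1]
DUP     -> [-1, -1]
SUB     -> [0]
NEG     -> [0]
PUSH 68 -> [0, 68]

0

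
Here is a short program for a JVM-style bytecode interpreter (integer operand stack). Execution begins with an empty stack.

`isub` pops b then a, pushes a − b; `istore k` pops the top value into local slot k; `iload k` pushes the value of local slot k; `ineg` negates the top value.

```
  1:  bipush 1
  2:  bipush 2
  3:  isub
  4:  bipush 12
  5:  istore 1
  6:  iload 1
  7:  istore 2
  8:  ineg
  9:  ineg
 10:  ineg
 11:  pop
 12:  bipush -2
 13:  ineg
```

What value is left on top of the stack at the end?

2

bipush 1  → 1
bipush 2  → 1 2
isub      → -1
bipush 12 → -1 12
istore 1  → -1
iload 1   → -1 12
istore 2  → -1
ineg      → 1
ineg      → -1
ineg      → 1
pop       → (empty)
bipush -2 → -2
ineg      → 2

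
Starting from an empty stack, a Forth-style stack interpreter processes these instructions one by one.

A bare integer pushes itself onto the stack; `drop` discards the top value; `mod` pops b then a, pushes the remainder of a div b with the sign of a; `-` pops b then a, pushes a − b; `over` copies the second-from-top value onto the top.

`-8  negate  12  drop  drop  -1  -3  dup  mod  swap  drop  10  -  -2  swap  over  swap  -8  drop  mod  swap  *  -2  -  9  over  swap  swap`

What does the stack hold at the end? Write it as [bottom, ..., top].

[6, 9, 6]

-8     -> -8
negate -> 8
12     -> 8 12
drop   -> 8
drop   -> (empty)
-1     -> -1
-3     -> -1 -3
dup    -> -1 -3 -3
mod    -> -1 0
swap   -> 0 -1
drop   -> 0
10     -> 0 10
-      -> -10
-2     -> -10 -2
swap   -> -2 -10
over   -> -2 -10 -2
swap   -> -2 -2 -10
-8     -> -2 -2 -10 -8
drop   -> -2 -2 -10
mod    -> -2 -2
swap   -> -2 -2
*      -> 4
-2     -> 4 -2
-      -> 6
9      -> 6 9
over   -> 6 9 6
swap   -> 6 6 9
swap   -> 6 9 6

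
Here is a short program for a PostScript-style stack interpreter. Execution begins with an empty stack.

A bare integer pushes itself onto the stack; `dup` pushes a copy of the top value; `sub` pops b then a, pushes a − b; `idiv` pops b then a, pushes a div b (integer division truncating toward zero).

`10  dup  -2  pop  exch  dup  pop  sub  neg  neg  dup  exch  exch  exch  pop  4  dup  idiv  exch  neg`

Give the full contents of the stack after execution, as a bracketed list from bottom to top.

10   -> 10
dup  -> 10 10
-2   -> 10 10 -2
pop  -> 10 10
exch -> 10 10
dup  -> 10 10 10
pop  -> 10 10
sub  -> 0
neg  -> 0
neg  -> 0
dup  -> 0 0
exch -> 0 0
exch -> 0 0
exch -> 0 0
pop  -> 0
4    -> 0 4
dup  -> 0 4 4
idiv -> 0 1
exch -> 1 0
neg  -> 1 0

[1, 0]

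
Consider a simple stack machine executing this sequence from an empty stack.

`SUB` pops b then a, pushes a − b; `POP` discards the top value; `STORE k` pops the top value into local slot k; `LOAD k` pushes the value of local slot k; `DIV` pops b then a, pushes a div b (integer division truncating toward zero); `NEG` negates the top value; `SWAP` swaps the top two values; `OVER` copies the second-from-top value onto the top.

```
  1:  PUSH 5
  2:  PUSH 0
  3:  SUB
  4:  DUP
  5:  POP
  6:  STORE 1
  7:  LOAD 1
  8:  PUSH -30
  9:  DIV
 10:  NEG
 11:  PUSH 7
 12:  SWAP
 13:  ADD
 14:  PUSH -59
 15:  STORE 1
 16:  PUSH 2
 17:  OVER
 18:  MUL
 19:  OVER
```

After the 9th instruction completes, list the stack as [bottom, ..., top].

[0]

PUSH 5   -> 5
PUSH 0   -> 5 0
SUB      -> 5
DUP      -> 5 5
POP      -> 5
STORE 1  -> (empty)
LOAD 1   -> 5
PUSH -30 -> 5 -30
DIV      -> 0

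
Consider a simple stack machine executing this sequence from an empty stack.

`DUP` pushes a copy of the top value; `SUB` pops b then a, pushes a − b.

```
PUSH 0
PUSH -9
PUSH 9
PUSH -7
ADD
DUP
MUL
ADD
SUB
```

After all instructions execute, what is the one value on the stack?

5

PUSH 0  → 0
PUSH -9 → 0 -9
PUSH 9  → 0 -9 9
PUSH -7 → 0 -9 9 -7
ADD     → 0 -9 2
DUP     → 0 -9 2 2
MUL     → 0 -9 4
ADD     → 0 -5
SUB     → 5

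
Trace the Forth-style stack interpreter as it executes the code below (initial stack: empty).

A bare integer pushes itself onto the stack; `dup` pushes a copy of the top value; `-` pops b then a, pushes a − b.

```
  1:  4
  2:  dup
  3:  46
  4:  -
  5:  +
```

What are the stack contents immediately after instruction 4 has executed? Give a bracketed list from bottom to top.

[4, -42]

4   -> [4]
dup -> [4, 4]
46  -> [4, 4, 46]
-   -> [4, -42]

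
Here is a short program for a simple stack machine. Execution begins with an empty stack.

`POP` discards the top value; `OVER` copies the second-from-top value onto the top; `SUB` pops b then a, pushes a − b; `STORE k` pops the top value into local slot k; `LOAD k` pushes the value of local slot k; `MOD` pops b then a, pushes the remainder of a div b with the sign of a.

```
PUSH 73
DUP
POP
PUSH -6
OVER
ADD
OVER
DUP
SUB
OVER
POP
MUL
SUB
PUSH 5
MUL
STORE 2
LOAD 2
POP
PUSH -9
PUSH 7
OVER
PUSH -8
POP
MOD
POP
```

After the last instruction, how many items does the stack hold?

1

PUSH 73  [73]
DUP      [73, 73]
POP      [73]
PUSH -6  [73, -6]
OVER     [73, -6, 73]
ADD      [73, 67]
OVER     [73, 67, 73]
DUP      [73, 67, 73, 73]
SUB      [73, 67, 0]
OVER     [73, 67, 0, 67]
POP      [73, 67, 0]
MUL      [73, 0]
SUB      [73]
PUSH 5   [73, 5]
MUL      [365]
STORE 2  []
LOAD 2   [365]
POP      []
PUSH -9  [-9]
PUSH 7   [-9, 7]
OVER     [-9, 7, -9]
PUSH -8  [-9, 7, -9, -8]
POP      [-9, 7, -9]
MOD      [-9, 7]
POP      [-9]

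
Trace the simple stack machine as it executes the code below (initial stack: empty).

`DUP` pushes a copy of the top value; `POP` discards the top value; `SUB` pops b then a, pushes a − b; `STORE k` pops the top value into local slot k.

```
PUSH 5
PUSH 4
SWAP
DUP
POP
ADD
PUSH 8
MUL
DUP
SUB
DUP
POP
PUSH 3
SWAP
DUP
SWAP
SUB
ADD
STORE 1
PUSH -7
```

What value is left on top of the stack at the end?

PUSH 5  → 5
PUSH 4  → 5 4
SWAP    → 4 5
DUP     → 4 5 5
POP     → 4 5
ADD     → 9
PUSH 8  → 9 8
MUL     → 72
DUP     → 72 72
SUB     → 0
DUP     → 0 0
POP     → 0
PUSH 3  → 0 3
SWAP    → 3 0
DUP     → 3 0 0
SWAP    → 3 0 0
SUB     → 3 0
ADD     → 3
STORE 1 → (empty)
PUSH -7 → -7

-7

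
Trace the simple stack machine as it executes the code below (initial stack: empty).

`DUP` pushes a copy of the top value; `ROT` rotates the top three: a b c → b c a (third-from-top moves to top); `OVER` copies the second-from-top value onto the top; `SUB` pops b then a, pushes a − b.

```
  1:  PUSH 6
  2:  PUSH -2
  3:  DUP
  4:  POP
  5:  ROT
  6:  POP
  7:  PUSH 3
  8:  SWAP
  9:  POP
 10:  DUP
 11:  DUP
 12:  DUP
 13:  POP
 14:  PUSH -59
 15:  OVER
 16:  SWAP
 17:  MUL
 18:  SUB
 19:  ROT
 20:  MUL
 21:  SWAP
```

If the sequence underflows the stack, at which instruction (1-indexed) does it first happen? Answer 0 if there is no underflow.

5

PUSH 6  → 6
PUSH -2 → 6 -2
DUP     → 6 -2 -2
POP     → 6 -2
ROT  — needs 3 operands, stack has 2 → underflow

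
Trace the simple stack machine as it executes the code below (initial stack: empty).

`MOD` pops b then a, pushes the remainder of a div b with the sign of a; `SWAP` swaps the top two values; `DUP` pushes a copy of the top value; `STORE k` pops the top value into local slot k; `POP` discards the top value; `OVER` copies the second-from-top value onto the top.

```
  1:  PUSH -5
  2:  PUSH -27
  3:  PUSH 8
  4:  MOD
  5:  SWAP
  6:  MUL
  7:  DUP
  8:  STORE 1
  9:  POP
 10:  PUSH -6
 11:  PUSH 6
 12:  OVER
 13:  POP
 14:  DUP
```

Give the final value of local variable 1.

15

PUSH -5   [-5]
PUSH -27  [-5, -27]
PUSH 8    [-5, -27, 8]
MOD       [-5, -3]
SWAP      [-3, -5]
MUL       [15]
DUP       [15, 15]
STORE 1   [15]
POP       []
PUSH -6   [-6]
PUSH 6    [-6, 6]
OVER      [-6, 6, -6]
POP       [-6, 6]
DUP       [-6, 6, 6]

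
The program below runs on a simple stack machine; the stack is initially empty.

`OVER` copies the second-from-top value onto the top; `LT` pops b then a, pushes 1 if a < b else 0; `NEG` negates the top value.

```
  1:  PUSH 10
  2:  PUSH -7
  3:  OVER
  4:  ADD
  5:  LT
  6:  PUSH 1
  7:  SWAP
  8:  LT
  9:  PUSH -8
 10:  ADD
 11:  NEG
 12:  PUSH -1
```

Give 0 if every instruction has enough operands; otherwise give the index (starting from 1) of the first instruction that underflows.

PUSH 10 → 10
PUSH -7 → 10 -7
OVER    → 10 -7 10
ADD     → 10 3
LT      → 0
PUSH 1  → 0 1
SWAP    → 1 0
LT      → 0
PUSH -8 → 0 -8
ADD     → -8
NEG     → 8
PUSH -1 → 8 -1

0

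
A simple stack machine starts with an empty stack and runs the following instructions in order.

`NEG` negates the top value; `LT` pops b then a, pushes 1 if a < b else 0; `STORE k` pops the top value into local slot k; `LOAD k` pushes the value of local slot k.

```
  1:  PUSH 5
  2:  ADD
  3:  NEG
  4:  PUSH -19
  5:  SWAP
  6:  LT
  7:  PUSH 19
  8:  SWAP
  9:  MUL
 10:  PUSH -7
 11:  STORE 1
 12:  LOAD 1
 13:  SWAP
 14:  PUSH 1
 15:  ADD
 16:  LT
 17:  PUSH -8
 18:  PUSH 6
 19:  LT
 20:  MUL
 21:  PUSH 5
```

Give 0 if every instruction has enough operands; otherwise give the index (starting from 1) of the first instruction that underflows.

PUSH 5  5
ADD  — needs 2 operands, stack has 1 → underflow

2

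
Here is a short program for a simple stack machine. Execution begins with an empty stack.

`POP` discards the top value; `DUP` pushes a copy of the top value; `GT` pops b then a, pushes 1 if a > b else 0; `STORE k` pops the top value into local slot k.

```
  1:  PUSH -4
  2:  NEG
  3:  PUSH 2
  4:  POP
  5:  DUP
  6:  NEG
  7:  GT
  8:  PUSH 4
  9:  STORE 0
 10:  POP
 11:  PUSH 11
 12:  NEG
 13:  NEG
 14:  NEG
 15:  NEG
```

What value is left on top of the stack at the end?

11

PUSH -4  -4
NEG      4
PUSH 2   4 2
POP      4
DUP      4 4
NEG      4 -4
GT       1
PUSH 4   1 4
STORE 0  1
POP      (empty)
PUSH 11  11
NEG      -11
NEG      11
NEG      -11
NEG      11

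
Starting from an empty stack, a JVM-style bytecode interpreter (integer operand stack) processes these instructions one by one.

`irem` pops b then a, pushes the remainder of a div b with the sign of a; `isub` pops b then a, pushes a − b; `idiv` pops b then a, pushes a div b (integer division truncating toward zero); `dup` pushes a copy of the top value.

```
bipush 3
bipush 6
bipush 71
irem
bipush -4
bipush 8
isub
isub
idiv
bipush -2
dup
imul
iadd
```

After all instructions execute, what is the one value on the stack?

bipush 3   [3]
bipush 6   [3, 6]
bipush 71  [3, 6, 71]
irem       [3, 6]
bipush -4  [3, 6, -4]
bipush 8   [3, 6, -4, 8]
isub       [3, 6, -12]
isub       [3, 18]
idiv       [0]
bipush -2  [0, -2]
dup        [0, -2, -2]
imul       [0, 4]
iadd       [4]

4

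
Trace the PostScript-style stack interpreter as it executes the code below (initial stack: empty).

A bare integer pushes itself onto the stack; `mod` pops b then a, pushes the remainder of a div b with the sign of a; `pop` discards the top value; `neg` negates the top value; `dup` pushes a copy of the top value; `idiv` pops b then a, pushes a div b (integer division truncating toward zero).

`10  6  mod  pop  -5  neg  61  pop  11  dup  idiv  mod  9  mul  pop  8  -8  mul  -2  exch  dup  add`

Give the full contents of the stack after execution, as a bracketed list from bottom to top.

[-2, -128]

10   → 10
6    → 10 6
mod  → 4
pop  → (empty)
-5   → -5
neg  → 5
61   → 5 61
pop  → 5
11   → 5 11
dup  → 5 11 11
idiv → 5 1
mod  → 0
9    → 0 9
mul  → 0
pop  → (empty)
8    → 8
-8   → 8 -8
mul  → -64
-2   → -64 -2
exch → -2 -64
dup  → -2 -64 -64
add  → -2 -128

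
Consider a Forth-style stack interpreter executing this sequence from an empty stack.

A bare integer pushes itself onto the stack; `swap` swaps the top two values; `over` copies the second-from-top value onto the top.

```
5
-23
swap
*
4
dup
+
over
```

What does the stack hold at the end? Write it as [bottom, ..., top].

5     5
-23   5 -23
swap  -23 5
*     -115
4     -115 4
dup   -115 4 4
+     -115 8
over  -115 8 -115

[-115, 8, -115]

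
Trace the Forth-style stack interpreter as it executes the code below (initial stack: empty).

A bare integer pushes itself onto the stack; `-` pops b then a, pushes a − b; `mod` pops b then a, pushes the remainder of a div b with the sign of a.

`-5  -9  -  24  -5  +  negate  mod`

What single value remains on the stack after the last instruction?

-5     -> -5
-9     -> -5 -9
-      -> 4
24     -> 4 24
-5     -> 4 24 -5
+      -> 4 19
negate -> 4 -19
mod    -> 4

4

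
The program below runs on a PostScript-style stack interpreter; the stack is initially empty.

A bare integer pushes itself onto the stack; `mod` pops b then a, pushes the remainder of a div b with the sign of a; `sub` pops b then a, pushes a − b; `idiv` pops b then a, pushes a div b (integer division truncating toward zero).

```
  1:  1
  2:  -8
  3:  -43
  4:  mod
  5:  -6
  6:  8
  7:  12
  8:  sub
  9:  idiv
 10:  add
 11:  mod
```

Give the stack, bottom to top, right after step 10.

1    : [1]
-8   : [1, -8]
-43  : [1, -8, -43]
mod  : [1, -8]
-6   : [1, -8, -6]
8    : [1, -8, -6, 8]
12   : [1, -8, -6, 8, 12]
sub  : [1, -8, -6, -4]
idiv : [1, -8, 1]
add  : [1, -7]

[1, -7]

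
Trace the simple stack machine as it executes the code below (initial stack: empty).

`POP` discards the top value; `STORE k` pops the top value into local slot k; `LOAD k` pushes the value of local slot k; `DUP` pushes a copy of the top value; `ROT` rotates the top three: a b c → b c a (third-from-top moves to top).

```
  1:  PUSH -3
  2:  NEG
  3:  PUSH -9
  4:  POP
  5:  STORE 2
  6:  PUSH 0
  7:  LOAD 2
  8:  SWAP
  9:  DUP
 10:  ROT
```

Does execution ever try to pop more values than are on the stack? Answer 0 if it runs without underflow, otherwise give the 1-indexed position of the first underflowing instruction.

0

PUSH -3 → [-3]
NEG     → [3]
PUSH -9 → [3, -9]
POP     → [3]
STORE 2 → []
PUSH 0  → [0]
LOAD 2  → [0, 3]
SWAP    → [3, 0]
DUP     → [3, 0, 0]
ROT     → [0, 0, 3]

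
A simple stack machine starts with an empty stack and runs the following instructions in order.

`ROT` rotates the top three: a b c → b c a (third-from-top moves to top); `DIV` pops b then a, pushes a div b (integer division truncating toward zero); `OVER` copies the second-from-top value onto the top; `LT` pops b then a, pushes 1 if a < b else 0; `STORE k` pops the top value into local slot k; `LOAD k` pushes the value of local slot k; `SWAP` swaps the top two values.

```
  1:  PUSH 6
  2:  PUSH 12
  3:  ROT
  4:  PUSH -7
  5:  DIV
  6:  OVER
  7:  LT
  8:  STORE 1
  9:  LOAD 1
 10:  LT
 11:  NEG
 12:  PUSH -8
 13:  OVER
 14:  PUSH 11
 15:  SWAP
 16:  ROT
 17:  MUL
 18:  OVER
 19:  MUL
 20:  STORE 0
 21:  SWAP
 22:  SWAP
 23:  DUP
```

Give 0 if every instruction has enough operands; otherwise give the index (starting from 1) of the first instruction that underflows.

3

PUSH 6  → [6]
PUSH 12 → [6, 12]
ROT  — needs 3 operands, stack has 2 → underflow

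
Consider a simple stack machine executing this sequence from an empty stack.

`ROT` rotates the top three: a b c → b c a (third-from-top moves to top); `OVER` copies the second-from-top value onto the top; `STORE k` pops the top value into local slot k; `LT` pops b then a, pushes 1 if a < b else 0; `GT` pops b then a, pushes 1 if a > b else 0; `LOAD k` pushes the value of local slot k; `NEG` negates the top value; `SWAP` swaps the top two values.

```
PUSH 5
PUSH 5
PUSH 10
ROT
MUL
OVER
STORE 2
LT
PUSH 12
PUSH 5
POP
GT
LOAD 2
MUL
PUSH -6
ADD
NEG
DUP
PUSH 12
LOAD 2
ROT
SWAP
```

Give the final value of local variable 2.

PUSH 5  → [5]
PUSH 5  → [5, 5]
PUSH 10 → [5, 5, 10]
ROT     → [5, 10, 5]
MUL     → [5, 50]
OVER    → [5, 50, 5]
STORE 2 → [5, 50]
LT      → [1]
PUSH 12 → [1, 12]
PUSH 5  → [1, 12, 5]
POP     → [1, 12]
GT      → [0]
LOAD 2  → [0, 5]
MUL     → [0]
PUSH -6 → [0, -6]
ADD     → [-6]
NEG     → [6]
DUP     → [6, 6]
PUSH 12 → [6, 6, 12]
LOAD 2  → [6, 6, 12, 5]
ROT     → [6, 12, 5, 6]
SWAP    → [6, 12, 6, 5]

5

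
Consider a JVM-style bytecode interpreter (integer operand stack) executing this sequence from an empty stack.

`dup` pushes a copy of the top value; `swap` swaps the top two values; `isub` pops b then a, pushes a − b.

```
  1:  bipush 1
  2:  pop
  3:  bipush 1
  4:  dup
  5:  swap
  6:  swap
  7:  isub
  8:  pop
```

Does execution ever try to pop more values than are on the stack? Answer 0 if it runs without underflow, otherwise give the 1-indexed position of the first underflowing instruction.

bipush 1 → 1
pop      → (empty)
bipush 1 → 1
dup      → 1 1
swap     → 1 1
swap     → 1 1
isub     → 0
pop      → (empty)

0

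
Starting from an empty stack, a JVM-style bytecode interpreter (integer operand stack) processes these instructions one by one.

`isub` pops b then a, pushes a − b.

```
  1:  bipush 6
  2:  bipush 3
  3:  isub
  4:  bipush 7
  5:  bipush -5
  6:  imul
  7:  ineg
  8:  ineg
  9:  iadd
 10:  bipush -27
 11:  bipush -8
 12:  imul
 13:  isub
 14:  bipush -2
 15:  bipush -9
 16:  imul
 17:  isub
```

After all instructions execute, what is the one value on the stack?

-266

bipush 6   -> [6]
bipush 3   -> [6, 3]
isub       -> [3]
bipush 7   -> [3, 7]
bipush -5  -> [3, 7, -5]
imul       -> [3, -35]
ineg       -> [3, 35]
ineg       -> [3, -35]
iadd       -> [-32]
bipush -27 -> [-32, -27]
bipush -8  -> [-32, -27, -8]
imul       -> [-32, 216]
isub       -> [-248]
bipush -2  -> [-248, -2]
bipush -9  -> [-248, -2, -9]
imul       -> [-248, 18]
isub       -> [-266]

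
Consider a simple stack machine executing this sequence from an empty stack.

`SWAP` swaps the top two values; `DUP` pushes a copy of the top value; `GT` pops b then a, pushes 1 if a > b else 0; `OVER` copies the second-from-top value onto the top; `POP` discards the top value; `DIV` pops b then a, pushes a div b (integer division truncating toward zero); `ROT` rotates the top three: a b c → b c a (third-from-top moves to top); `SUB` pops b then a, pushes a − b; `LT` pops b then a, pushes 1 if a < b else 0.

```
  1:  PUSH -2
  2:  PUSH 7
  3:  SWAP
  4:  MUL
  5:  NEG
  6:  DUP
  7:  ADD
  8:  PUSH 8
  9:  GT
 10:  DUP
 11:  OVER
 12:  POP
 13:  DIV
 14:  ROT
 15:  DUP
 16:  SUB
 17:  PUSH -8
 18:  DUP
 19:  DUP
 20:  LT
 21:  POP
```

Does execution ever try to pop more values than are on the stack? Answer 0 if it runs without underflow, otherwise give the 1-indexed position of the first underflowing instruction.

PUSH -2 -> -2
PUSH 7  -> -2 7
SWAP    -> 7 -2
MUL     -> -14
NEG     -> 14
DUP     -> 14 14
ADD     -> 28
PUSH 8  -> 28 8
GT      -> 1
DUP     -> 1 1
OVER    -> 1 1 1
POP     -> 1 1
DIV     -> 1
ROT  — needs 3 operands, stack has 1 → underflow

14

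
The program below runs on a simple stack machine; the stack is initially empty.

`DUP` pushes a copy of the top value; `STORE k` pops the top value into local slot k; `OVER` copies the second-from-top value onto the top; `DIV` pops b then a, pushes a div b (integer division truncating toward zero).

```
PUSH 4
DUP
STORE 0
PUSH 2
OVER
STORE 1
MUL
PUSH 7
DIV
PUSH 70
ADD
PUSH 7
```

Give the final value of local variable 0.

PUSH 4  → [4]
DUP     → [4, 4]
STORE 0 → [4]
PUSH 2  → [4, 2]
OVER    → [4, 2, 4]
STORE 1 → [4, 2]
MUL     → [8]
PUSH 7  → [8, 7]
DIV     → [1]
PUSH 70 → [1, 70]
ADD     → [71]
PUSH 7  → [71, 7]

4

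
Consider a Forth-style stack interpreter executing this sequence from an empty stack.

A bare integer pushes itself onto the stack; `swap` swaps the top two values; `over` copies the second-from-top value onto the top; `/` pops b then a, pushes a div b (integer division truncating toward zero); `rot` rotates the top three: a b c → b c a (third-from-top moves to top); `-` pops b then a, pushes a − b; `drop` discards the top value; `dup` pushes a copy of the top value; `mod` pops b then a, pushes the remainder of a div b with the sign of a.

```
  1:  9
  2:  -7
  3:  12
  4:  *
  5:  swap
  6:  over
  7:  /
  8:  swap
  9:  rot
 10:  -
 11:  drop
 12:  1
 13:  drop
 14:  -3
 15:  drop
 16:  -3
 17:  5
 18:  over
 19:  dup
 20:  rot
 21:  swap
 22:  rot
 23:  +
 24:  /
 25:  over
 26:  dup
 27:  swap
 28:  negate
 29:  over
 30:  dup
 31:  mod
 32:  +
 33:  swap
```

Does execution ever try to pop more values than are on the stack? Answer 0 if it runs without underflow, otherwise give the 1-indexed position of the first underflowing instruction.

9    → 9
-7   → 9 -7
12   → 9 -7 12
*    → 9 -84
swap → -84 9
over → -84 9 -84
/    → -84 0
swap → 0 -84
rot  — needs 3 operands, stack has 2 → underflow

9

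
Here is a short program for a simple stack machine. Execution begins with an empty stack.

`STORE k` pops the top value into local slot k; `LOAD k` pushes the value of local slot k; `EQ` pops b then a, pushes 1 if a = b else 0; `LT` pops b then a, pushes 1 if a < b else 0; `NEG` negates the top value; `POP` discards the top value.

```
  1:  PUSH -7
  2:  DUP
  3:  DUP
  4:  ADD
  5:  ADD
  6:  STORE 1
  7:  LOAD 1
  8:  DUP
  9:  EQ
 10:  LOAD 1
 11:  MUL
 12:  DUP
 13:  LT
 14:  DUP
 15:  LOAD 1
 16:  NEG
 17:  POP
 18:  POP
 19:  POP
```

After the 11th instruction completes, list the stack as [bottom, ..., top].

PUSH -7 -> [-7]
DUP     -> [-7, -7]
DUP     -> [-7, -7, -7]
ADD     -> [-7, -14]
ADD     -> [-21]
STORE 1 -> []
LOAD 1  -> [-21]
DUP     -> [-21, -21]
EQ      -> [1]
LOAD 1  -> [1, -21]
MUL     -> [-21]

[-21]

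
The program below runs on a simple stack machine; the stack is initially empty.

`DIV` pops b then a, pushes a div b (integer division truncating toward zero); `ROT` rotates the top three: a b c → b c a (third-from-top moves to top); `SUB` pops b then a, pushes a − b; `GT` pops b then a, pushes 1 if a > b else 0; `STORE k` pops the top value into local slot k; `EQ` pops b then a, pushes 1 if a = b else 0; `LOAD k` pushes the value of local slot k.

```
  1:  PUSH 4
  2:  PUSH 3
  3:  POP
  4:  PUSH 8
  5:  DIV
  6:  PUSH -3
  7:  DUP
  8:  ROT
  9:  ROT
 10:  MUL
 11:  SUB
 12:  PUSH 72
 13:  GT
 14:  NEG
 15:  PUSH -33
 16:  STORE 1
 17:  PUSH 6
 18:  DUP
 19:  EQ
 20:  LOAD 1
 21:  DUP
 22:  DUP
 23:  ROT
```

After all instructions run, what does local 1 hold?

PUSH 4    [4]
PUSH 3    [4, 3]
POP       [4]
PUSH 8    [4, 8]
DIV       [0]
PUSH -3   [0, -3]
DUP       [0, -3, -3]
ROT       [-3, -3, 0]
ROT       [-3, 0, -3]
MUL       [-3, 0]
SUB       [-3]
PUSH 72   [-3, 72]
GT        [0]
NEG       [0]
PUSH -33  [0, -33]
STORE 1   [0]
PUSH 6    [0, 6]
DUP       [0, 6, 6]
EQ        [0, 1]
LOAD 1    [0, 1, -33]
DUP       [0, 1, -33, -33]
DUP       [0, 1, -33, -33, -33]
ROT       [0, 1, -33, -33, -33]

-33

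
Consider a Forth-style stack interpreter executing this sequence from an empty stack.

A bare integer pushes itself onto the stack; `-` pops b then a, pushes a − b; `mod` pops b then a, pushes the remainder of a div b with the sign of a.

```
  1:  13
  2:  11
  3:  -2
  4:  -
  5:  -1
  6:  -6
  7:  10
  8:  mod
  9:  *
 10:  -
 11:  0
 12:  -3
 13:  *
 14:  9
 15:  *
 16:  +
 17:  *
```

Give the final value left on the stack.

13  → 13
11  → 13 11
-2  → 13 11 -2
-   → 13 13
-1  → 13 13 -1
-6  → 13 13 -1 -6
10  → 13 13 -1 -6 10
mod → 13 13 -1 -6
*   → 13 13 6
-   → 13 7
0   → 13 7 0
-3  → 13 7 0 -3
*   → 13 7 0
9   → 13 7 0 9
*   → 13 7 0
+   → 13 7
*   → 91

91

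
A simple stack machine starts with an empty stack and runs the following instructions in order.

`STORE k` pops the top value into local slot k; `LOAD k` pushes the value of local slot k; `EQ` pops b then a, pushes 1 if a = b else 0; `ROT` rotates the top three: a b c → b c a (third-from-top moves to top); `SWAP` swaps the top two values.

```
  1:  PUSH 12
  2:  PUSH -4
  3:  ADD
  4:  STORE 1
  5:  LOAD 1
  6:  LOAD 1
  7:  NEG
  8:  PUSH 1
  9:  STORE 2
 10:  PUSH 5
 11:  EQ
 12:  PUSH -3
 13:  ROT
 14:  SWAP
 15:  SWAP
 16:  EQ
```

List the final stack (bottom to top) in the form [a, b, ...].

[0, 0]

PUSH 12 : 12
PUSH -4 : 12 -4
ADD     : 8
STORE 1 : (empty)
LOAD 1  : 8
LOAD 1  : 8 8
NEG     : 8 -8
PUSH 1  : 8 -8 1
STORE 2 : 8 -8
PUSH 5  : 8 -8 5
EQ      : 8 0
PUSH -3 : 8 0 -3
ROT     : 0 -3 8
SWAP    : 0 8 -3
SWAP    : 0 -3 8
EQ      : 0 0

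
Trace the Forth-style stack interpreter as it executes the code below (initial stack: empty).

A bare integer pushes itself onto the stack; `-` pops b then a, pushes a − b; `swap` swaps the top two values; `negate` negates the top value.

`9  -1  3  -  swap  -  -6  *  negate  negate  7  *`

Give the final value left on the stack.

546

9      → 9
-1     → 9 -1
3      → 9 -1 3
-      → 9 -4
swap   → -4 9
-      → -13
-6     → -13 -6
*      → 78
negate → -78
negate → 78
7      → 78 7
*      → 546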